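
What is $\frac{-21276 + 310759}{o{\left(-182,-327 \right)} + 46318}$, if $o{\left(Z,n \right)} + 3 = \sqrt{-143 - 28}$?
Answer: $\frac{13407405145}{2145079396} - \frac{868449 i \sqrt{19}}{2145079396} \approx 6.2503 - 0.0017647 i$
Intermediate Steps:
$o{\left(Z,n \right)} = -3 + 3 i \sqrt{19}$ ($o{\left(Z,n \right)} = -3 + \sqrt{-143 - 28} = -3 + \sqrt{-171} = -3 + 3 i \sqrt{19}$)
$\frac{-21276 + 310759}{o{\left(-182,-327 \right)} + 46318} = \frac{-21276 + 310759}{\left(-3 + 3 i \sqrt{19}\right) + 46318} = \frac{289483}{46315 + 3 i \sqrt{19}}$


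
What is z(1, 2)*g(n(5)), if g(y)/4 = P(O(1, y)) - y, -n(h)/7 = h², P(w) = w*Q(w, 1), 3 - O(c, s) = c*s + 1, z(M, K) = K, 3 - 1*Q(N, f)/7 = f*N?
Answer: -1723288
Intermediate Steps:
Q(N, f) = 21 - 7*N*f (Q(N, f) = 21 - 7*f*N = 21 - 7*N*f)
O(c, s) = 2 - c*s (O(c, s) = 3 - (c*s + 1) = 3 - (1 + c*s) = 3 + (-1 - c*s) = 2 - c*s)
P(w) = w*(21 - 7*w) (P(w) = w*(21 - 7*w*1) = w*(21 - 7*w))
n(h) = -7*h²
g(y) = -4*y + 28*(1 + y)*(2 - y) (g(y) = 4*(7*(2 - 1*1*y)*(3 - (2 - 1*1*y)) - y) = 4*(7*(2 - y)*(3 - (2 - y)) - y) = 4*(7*(2 - y)*(3 + (-2 + y)) - y) = 4*(7*(2 - y)*(1 + y) - y) = 4*(7*(1 + y)*(2 - y) - y) = 4*(-y + 7*(1 + y)*(2 - y)) = -4*y + 28*(1 + y)*(2 - y))
z(1, 2)*g(n(5)) = 2*(56 - 28*(-7*5²)² + 24*(-7*5²)) = 2*(56 - 28*(-7*25)² + 24*(-7*25)) = 2*(56 - 28*(-175)² + 24*(-175)) = 2*(56 - 28*30625 - 4200) = 2*(56 - 857500 - 4200) = 2*(-861644) = -1723288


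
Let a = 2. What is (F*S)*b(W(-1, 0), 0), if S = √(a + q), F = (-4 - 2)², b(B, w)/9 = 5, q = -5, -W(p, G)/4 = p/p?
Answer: 1620*I*√3 ≈ 2805.9*I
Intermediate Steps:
W(p, G) = -4 (W(p, G) = -4*p/p = -4*1 = -4)
b(B, w) = 45 (b(B, w) = 9*5 = 45)
F = 36 (F = (-6)² = 36)
S = I*√3 (S = √(2 - 5) = √(-3) = I*√3 ≈ 1.732*I)
(F*S)*b(W(-1, 0), 0) = (36*(I*√3))*45 = (36*I*√3)*45 = 1620*I*√3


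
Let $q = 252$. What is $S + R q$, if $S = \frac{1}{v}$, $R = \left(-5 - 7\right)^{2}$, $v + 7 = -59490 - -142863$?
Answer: $\frac{3025185409}{83366} \approx 36288.0$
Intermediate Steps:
$v = 83366$ ($v = -7 - -83373 = -7 + \left(-59490 + 142863\right) = -7 + 83373 = 83366$)
$R = 144$ ($R = \left(-12\right)^{2} = 144$)
$S = \frac{1}{83366} \approx 1.1995 \cdot 10^{-5}$
$S + R q = \frac{1}{83366} + 144 \cdot 252 = \frac{1}{83366} + 36288 = \frac{3025185409}{83366}$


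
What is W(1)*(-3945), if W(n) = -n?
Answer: 3945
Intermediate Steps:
W(1)*(-3945) = -1*1*(-3945) = -1*(-3945) = 3945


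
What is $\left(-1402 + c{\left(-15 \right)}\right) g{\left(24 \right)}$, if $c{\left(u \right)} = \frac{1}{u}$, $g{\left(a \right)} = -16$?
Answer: $\frac{336496}{15} \approx 22433.0$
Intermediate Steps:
$\left(-1402 + c{\left(-15 \right)}\right) g{\left(24 \right)} = \left(-1402 + \frac{1}{-15}\right) \left(-16\right) = \left(-1402 - \frac{1}{15}\right) \left(-16\right) = \left(- \frac{21031}{15}\right) \left(-16\right) = \frac{336496}{15}$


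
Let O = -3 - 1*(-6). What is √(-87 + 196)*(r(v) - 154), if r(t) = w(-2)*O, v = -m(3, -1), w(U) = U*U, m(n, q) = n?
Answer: -142*√109 ≈ -1482.5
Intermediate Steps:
w(U) = U²
O = 3 (O = -3 + 6 = 3)
v = -3 (v = -1*3 = -3)
r(t) = 12 (r(t) = (-2)²*3 = 4*3 = 12)
√(-87 + 196)*(r(v) - 154) = √(-87 + 196)*(12 - 154) = √109*(-142) = -142*√109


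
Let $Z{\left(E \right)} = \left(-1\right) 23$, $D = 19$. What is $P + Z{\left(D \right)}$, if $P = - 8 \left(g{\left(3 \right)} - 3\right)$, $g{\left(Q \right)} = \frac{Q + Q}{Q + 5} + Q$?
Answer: $-29$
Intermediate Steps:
$g{\left(Q \right)} = Q + \frac{2 Q}{5 + Q}$ ($g{\left(Q \right)} = \frac{2 Q}{5 + Q} + Q = Q + \frac{2 Q}{5 + Q}$)
$Z{\left(E \right)} = -23$
$P = -6$ ($P = - 8 \left(\frac{3 \left(7 + 3\right)}{5 + 3} - 3\right) = - 8 \left(3 \cdot \frac{1}{8} \cdot 10 - 3\right) = - 8 \left(\frac{15}{4} - 3\right) = \left(-8\right) \frac{3}{4} = -6$)
$P + Z{\left(D \right)} = -6 - 23 = -29$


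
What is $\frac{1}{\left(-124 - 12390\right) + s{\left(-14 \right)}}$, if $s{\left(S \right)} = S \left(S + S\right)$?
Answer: $- \frac{1}{12122} \approx -8.2495 \cdot 10^{-5}$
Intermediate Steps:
$s{\left(S \right)} = 2 S^{2}$ ($s{\left(S \right)} = S 2 S = 2 S^{2}$)
$\frac{1}{\left(-124 - 12390\right) + s{\left(-14 \right)}} = \frac{1}{\left(-124 - 12390\right) + 2 \left(-14\right)^{2}} = \frac{1}{\left(-124 - 12390\right) + 2 \cdot 196} = \frac{1}{-12514 + 392} = \frac{1}{-12122} = - \frac{1}{12122}$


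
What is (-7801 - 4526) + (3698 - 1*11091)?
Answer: -19720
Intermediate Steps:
(-7801 - 4526) + (3698 - 1*11091) = -12327 + (3698 - 11091) = -12327 - 7393 = -19720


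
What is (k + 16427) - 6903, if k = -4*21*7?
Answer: 8936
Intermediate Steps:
k = -588 (k = -84*7 = -588)
(k + 16427) - 6903 = (-588 + 16427) - 6903 = 15839 - 6903 = 8936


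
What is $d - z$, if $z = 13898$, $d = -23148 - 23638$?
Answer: $-60684$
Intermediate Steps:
$d = -46786$
$d - z = -46786 - 13898 = -60684$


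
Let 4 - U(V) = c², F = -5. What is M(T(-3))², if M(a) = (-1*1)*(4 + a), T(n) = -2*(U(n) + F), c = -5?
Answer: 3136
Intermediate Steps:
U(V) = -21 (U(V) = 4 - 1*(-5)² = 4 - 1*25 = 4 - 25 = -21)
T(n) = 52 (T(n) = -2*(-21 - 5) = -2*(-26) = 52)
M(a) = -4 - a (M(a) = -(4 + a) = -4 - a)
M(T(-3))² = (-4 - 1*52)² = (-4 - 52)² = (-56)² = 3136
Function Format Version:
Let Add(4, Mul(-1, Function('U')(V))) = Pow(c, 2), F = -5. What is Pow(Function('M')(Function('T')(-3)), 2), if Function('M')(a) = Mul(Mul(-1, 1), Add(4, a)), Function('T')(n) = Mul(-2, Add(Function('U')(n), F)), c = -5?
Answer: 3136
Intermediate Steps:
Function('U')(V) = -21 (Function('U')(V) = Add(4, Mul(-1, Pow(-5, 2))) = Add(4, Mul(-1, 25)) = Add(4, -25) = -21)
Function('T')(n) = 52 (Function('T')(n) = Mul(-2, Add(-21, -5)) = Mul(-2, -26) = 52)
Function('M')(a) = Add(-4, Mul(-1, a)) (Function('M')(a) = Mul(-1, Add(4, a)) = Add(-4, Mul(-1, a)))
Pow(Function('M')(Function('T')(-3)), 2) = Pow(Add(-4, Mul(-1, 52)), 2) = Pow(Add(-4, -52), 2) = Pow(-56, 2) = 3136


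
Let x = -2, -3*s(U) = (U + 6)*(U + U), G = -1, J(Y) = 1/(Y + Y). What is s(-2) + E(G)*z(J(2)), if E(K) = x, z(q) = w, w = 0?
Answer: 16/3 ≈ 5.3333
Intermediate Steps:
J(Y) = 1/(2*Y)
z(q) = 0
s(U) = -2*U*(6 + U)/3 (s(U) = -(U + 6)*(U + U)/3 = -(6 + U)*2*U/3 = -2*U*(6 + U)/3)
E(K) = -2
s(-2) + E(G)*z(J(2)) = -⅔*(-2)*(6 - 2) - 2*0 = -⅔*(-2)*4 + 0 = 16/3 + 0 = 16/3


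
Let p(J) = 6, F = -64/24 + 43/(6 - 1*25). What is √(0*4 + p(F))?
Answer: √6 ≈ 2.4495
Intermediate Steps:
F = -281/57 (F = -64*1/24 + 43/(6 - 25) = -8/3 + 43/(-19) = -8/3 + 43*(-1/19) = -8/3 - 43/19 = -281/57 ≈ -4.9298)
√(0*4 + p(F)) = √(0*4 + 6) = √(0 + 6) = √6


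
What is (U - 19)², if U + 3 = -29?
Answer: 2601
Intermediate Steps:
U = -32 (U = -3 - 29 = -32)
(U - 19)² = (-32 - 19)² = (-51)² = 2601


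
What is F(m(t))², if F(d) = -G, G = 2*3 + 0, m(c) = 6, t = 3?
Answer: 36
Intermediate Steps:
G = 6 (G = 6 + 0 = 6)
F(d) = -6 (F(d) = -1*6 = -6)
F(m(t))² = (-6)² = 36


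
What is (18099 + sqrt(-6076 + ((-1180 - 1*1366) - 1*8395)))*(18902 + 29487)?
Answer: 875792511 + 48389*I*sqrt(17017) ≈ 8.7579e+8 + 6.3123e+6*I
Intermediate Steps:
(18099 + sqrt(-6076 + ((-1180 - 1*1366) - 1*8395)))*(18902 + 29487) = (18099 + sqrt(-6076 + ((-1180 - 1366) - 8395)))*48389 = (18099 + sqrt(-6076 + (-2546 - 8395)))*48389 = (18099 + sqrt(-6076 - 10941))*48389 = (18099 + sqrt(-17017))*48389 = (18099 + I*sqrt(17017))*48389 = 875792511 + 48389*I*sqrt(17017)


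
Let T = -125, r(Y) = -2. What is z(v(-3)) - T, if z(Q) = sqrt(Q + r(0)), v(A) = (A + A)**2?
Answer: 125 + sqrt(34) ≈ 130.83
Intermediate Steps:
v(A) = 4*A**2 (v(A) = (2*A)**2 = 4*A**2)
z(Q) = sqrt(-2 + Q) (z(Q) = sqrt(Q - 2) = sqrt(-2 + Q))
z(v(-3)) - T = sqrt(-2 + 4*(-3)**2) - 1*(-125) = sqrt(-2 + 4*9) + 125 = sqrt(-2 + 36) + 125 = sqrt(34) + 125 = 125 + sqrt(34)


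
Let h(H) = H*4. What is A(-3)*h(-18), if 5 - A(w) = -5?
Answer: -720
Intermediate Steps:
h(H) = 4*H
A(w) = 10 (A(w) = 5 - 1*(-5) = 5 + 5 = 10)
A(-3)*h(-18) = 10*(4*(-18)) = 10*(-72) = -720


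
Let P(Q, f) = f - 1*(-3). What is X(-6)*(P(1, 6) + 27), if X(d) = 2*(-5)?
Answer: -360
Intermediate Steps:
P(Q, f) = 3 + f (P(Q, f) = f + 3 = 3 + f)
X(d) = -10
X(-6)*(P(1, 6) + 27) = -10*((3 + 6) + 27) = -10*(9 + 27) = -10*36 = -360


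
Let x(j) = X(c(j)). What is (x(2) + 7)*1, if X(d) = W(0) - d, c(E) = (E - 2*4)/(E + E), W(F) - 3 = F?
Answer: 23/2 ≈ 11.500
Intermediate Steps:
W(F) = 3 + F
c(E) = (-8 + E)/(2*E) (c(E) = (E - 8)/((2*E)) = (-8 + E)*(1/(2*E)) = (-8 + E)/(2*E))
X(d) = 3 - d (X(d) = (3 + 0) - d = 3 - d)
x(j) = 3 - (-8 + j)/(2*j)
(x(2) + 7)*1 = ((5/2 + 4/2) + 7)*1 = ((5/2 + 4*(½)) + 7)*1 = ((5/2 + 2) + 7)*1 = (9/2 + 7)*1 = (23/2)*1 = 23/2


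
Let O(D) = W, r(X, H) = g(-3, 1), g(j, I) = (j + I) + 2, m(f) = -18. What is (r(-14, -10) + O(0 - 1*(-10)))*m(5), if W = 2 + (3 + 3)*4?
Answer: -468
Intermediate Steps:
g(j, I) = 2 + I + j (g(j, I) = (I + j) + 2 = 2 + I + j)
r(X, H) = 0 (r(X, H) = 2 + 1 - 3 = 0)
W = 26 (W = 2 + 6*4 = 2 + 24 = 26)
O(D) = 26
(r(-14, -10) + O(0 - 1*(-10)))*m(5) = (0 + 26)*(-18) = 26*(-18) = -468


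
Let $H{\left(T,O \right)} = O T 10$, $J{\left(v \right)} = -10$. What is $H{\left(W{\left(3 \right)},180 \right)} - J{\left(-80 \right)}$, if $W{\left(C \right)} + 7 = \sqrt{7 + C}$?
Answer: $-12590 + 1800 \sqrt{10} \approx -6897.9$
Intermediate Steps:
$W{\left(C \right)} = -7 + \sqrt{7 + C}$
$H{\left(T,O \right)} = 10 O T$
$H{\left(W{\left(3 \right)},180 \right)} - J{\left(-80 \right)} = 10 \cdot 180 \left(-7 + \sqrt{7 + 3}\right) - -10 = 10 \cdot 180 \left(-7 + \sqrt{10}\right) + 10 = \left(-12600 + 1800 \sqrt{10}\right) + 10 = -12590 + 1800 \sqrt{10}$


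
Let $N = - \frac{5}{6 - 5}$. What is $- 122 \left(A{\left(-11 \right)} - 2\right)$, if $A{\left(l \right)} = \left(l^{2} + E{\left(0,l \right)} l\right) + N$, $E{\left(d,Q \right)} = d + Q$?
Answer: $-28670$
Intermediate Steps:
$E{\left(d,Q \right)} = Q + d$
$N = -5$ ($N = - \frac{5}{1} = \left(-5\right) 1 = -5$)
$A{\left(l \right)} = -5 + 2 l^{2}$ ($A{\left(l \right)} = \left(l^{2} + \left(l + 0\right) l\right) - 5 = \left(l^{2} + l l\right) - 5 = \left(l^{2} + l^{2}\right) - 5 = 2 l^{2} - 5 = -5 + 2 l^{2}$)
$- 122 \left(A{\left(-11 \right)} - 2\right) = - 122 \left(\left(-5 + 2 \left(-11\right)^{2}\right) - 2\right) = - 122 \left(\left(-5 + 2 \cdot 121\right) + \left(-7 + 5\right)\right) = - 122 \left(\left(-5 + 242\right) - 2\right) = - 122 \left(237 - 2\right) = \left(-122\right) 235 = -28670$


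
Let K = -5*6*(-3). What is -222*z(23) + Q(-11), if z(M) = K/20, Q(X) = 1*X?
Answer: -1010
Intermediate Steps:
K = 90 (K = -30*(-3) = 90)
Q(X) = X
z(M) = 9/2 (z(M) = 90/20 = 90*(1/20) = 9/2)
-222*z(23) + Q(-11) = -222*9/2 - 11 = -999 - 11 = -1010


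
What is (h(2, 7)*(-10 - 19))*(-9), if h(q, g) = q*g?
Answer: 3654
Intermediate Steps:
h(q, g) = g*q
(h(2, 7)*(-10 - 19))*(-9) = ((7*2)*(-10 - 19))*(-9) = (14*(-29))*(-9) = -406*(-9) = 3654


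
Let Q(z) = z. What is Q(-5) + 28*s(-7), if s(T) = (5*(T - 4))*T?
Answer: 10775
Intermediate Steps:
s(T) = T*(-20 + 5*T) (s(T) = (5*(-4 + T))*T = (-20 + 5*T)*T = T*(-20 + 5*T))
Q(-5) + 28*s(-7) = -5 + 28*(5*(-7)*(-4 - 7)) = -5 + 28*(5*(-7)*(-11)) = -5 + 28*385 = -5 + 10780 = 10775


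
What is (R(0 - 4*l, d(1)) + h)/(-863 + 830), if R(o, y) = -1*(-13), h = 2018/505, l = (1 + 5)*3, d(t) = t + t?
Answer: -2861/5555 ≈ -0.51503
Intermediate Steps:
d(t) = 2*t
l = 18 (l = 6*3 = 18)
h = 2018/505 (h = 2018*(1/505) = 2018/505 ≈ 3.9960)
R(o, y) = 13
(R(0 - 4*l, d(1)) + h)/(-863 + 830) = (13 + 2018/505)/(-863 + 830) = (8583/505)/(-33) = (8583/505)*(-1/33) = -2861/5555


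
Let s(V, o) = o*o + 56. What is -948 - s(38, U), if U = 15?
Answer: -1229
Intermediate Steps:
s(V, o) = 56 + o² (s(V, o) = o² + 56 = 56 + o²)
-948 - s(38, U) = -948 - (56 + 15²) = -948 - (56 + 225) = -948 - 1*281 = -948 - 281 = -1229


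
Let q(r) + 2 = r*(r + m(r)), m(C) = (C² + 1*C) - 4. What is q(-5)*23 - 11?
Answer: -1322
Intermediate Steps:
m(C) = -4 + C + C² (m(C) = (C² + C) - 4 = (C + C²) - 4 = -4 + C + C²)
q(r) = -2 + r*(-4 + r² + 2*r) (q(r) = -2 + r*(r + (-4 + r + r²)) = -2 + r*(-4 + r² + 2*r))
q(-5)*23 - 11 = (-2 + (-5)² - 5*(-4 - 5 + (-5)²))*23 - 11 = (-2 + 25 - 5*(-4 - 5 + 25))*23 - 11 = (-2 + 25 - 5*16)*23 - 11 = (-2 + 25 - 80)*23 - 11 = -57*23 - 11 = -1311 - 11 = -1322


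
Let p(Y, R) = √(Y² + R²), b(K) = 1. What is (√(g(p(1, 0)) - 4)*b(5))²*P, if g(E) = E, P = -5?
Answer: 15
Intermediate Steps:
p(Y, R) = √(R² + Y²)
(√(g(p(1, 0)) - 4)*b(5))²*P = (√(√(0² + 1²) - 4)*1)²*(-5) = (√(√(0 + 1) - 4)*1)²*(-5) = (√(√1 - 4)*1)²*(-5) = (√(1 - 4)*1)²*(-5) = (√(-3)*1)²*(-5) = ((I*√3)*1)²*(-5) = (I*√3)²*(-5) = -3*(-5) = 15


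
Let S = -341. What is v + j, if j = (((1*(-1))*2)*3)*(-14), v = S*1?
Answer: -257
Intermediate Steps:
v = -341 (v = -341*1 = -341)
j = 84 (j = (-1*2*3)*(-14) = -2*3*(-14) = -6*(-14) = 84)
v + j = -341 + 84 = -257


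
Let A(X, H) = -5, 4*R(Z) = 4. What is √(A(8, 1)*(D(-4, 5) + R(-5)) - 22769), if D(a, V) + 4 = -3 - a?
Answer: I*√22759 ≈ 150.86*I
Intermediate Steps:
D(a, V) = -7 - a (D(a, V) = -4 + (-3 - a) = -7 - a)
R(Z) = 1 (R(Z) = (¼)*4 = 1)
√(A(8, 1)*(D(-4, 5) + R(-5)) - 22769) = √(-5*((-7 - 1*(-4)) + 1) - 22769) = √(-5*((-7 + 4) + 1) - 22769) = √(-5*(-3 + 1) - 22769) = √(-5*(-2) - 22769) = √(10 - 22769) = √(-22759) = I*√22759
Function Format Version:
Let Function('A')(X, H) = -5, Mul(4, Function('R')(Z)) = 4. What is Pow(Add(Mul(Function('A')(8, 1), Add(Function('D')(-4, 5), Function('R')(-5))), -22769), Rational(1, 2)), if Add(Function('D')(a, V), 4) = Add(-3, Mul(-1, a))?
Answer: Mul(I, Pow(22759, Rational(1, 2))) ≈ Mul(150.86, I)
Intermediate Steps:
Function('D')(a, V) = Add(-7, Mul(-1, a)) (Function('D')(a, V) = Add(-4, Add(-3, Mul(-1, a))) = Add(-7, Mul(-1, a)))
Function('R')(Z) = 1 (Function('R')(Z) = Mul(Rational(1, 4), 4) = 1)
Pow(Add(Mul(Function('A')(8, 1), Add(Function('D')(-4, 5), Function('R')(-5))), -22769), Rational(1, 2)) = Pow(Add(Mul(-5, Add(Add(-7, Mul(-1, -4)), 1)), -22769), Rational(1, 2)) = Pow(Add(Mul(-5, Add(Add(-7, 4), 1)), -22769), Rational(1, 2)) = Pow(Add(Mul(-5, Add(-3, 1)), -22769), Rational(1, 2)) = Pow(Add(Mul(-5, -2), -22769), Rational(1, 2)) = Pow(Add(10, -22769), Rational(1, 2)) = Pow(-22759, Rational(1, 2)) = Mul(I, Pow(22759, Rational(1, 2)))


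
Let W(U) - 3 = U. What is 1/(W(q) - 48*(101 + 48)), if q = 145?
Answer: -1/7004 ≈ -0.00014278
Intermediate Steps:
W(U) = 3 + U
1/(W(q) - 48*(101 + 48)) = 1/((3 + 145) - 48*(101 + 48)) = 1/(148 - 48*149) = 1/(148 - 7152) = 1/(-7004) = -1/7004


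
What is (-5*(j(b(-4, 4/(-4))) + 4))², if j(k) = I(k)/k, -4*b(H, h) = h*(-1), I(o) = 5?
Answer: 6400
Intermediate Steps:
b(H, h) = h/4 (b(H, h) = -h*(-1)/4 = -(-1)*h/4 = h/4)
j(k) = 5/k
(-5*(j(b(-4, 4/(-4))) + 4))² = (-5*(5/(((4/(-4))/4)) + 4))² = (-5*(5/(((4*(-¼))/4)) + 4))² = (-5*(5/(((¼)*(-1))) + 4))² = (-5*(5/(-¼) + 4))² = (-5*(5*(-4) + 4))² = (-5*(-20 + 4))² = (-5*(-16))² = 80² = 6400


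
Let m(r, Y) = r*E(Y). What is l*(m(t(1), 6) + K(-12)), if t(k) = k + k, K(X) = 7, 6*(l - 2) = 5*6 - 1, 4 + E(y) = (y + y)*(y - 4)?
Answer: 1927/6 ≈ 321.17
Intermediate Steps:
E(y) = -4 + 2*y*(-4 + y) (E(y) = -4 + (y + y)*(y - 4) = -4 + (2*y)*(-4 + y) = -4 + 2*y*(-4 + y))
l = 41/6 (l = 2 + (5*6 - 1)/6 = 2 + (30 - 1)/6 = 2 + (⅙)*29 = 2 + 29/6 = 41/6 ≈ 6.8333)
t(k) = 2*k
m(r, Y) = r*(-4 - 8*Y + 2*Y²)
l*(m(t(1), 6) + K(-12)) = 41*(2*(2*1)*(-2 + 6² - 4*6) + 7)/6 = 41*(2*2*(-2 + 36 - 24) + 7)/6 = 41*(2*2*10 + 7)/6 = 41*(40 + 7)/6 = (41/6)*47 = 1927/6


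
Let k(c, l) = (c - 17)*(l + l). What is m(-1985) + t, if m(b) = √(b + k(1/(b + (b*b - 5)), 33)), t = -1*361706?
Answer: -361706 + I*√5354291315742285/1312745 ≈ -3.6171e+5 + 55.74*I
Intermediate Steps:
k(c, l) = 2*l*(-17 + c) (k(c, l) = (-17 + c)*(2*l) = 2*l*(-17 + c))
t = -361706
m(b) = √(-1122 + b + 66/(-5 + b + b²)) (m(b) = √(b + 2*33*(-17 + 1/(b + (b*b - 5)))) = √(b + 2*33*(-17 + 1/(b + (b² - 5)))) = √(b + 2*33*(-17 + 1/(b + (-5 + b²)))) = √(b + 2*33*(-17 + 1/(-5 + b + b²))) = √(b + (-1122 + 66/(-5 + b + b²))) = √(-1122 + b + 66/(-5 + b + b²)))
m(-1985) + t = √((5676 + (-1985)³ - 1127*(-1985) - 1121*(-1985)²)/(-5 - 1985 + (-1985)²)) - 361706 = √((5676 - 7821346625 + 2237095 - 1121*3940225)/(-5 - 1985 + 3940225)) - 361706 = √((5676 - 7821346625 + 2237095 - 4416992225)/3938235) - 361706 = √((1/3938235)*(-12236096079)) - 361706 = √(-4078698693/1312745) - 361706 = I*√5354291315742285/1312745 - 361706 = -361706 + I*√5354291315742285/1312745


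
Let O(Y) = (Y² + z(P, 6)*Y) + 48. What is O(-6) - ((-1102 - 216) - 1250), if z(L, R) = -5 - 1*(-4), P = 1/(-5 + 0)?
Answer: 2658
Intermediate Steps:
P = -⅕ (P = 1/(-5) = -⅕ ≈ -0.20000)
z(L, R) = -1 (z(L, R) = -5 + 4 = -1)
O(Y) = 48 + Y² - Y (O(Y) = (Y² - Y) + 48 = 48 + Y² - Y)
O(-6) - ((-1102 - 216) - 1250) = (48 + (-6)² - 1*(-6)) - ((-1102 - 216) - 1250) = (48 + 36 + 6) - (-1318 - 1250) = 90 - 1*(-2568) = 90 + 2568 = 2658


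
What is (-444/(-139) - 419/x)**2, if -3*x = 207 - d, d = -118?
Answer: 101775674529/2040780625 ≈ 49.871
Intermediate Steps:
x = -325/3 (x = -(207 - 1*(-118))/3 = -(207 + 118)/3 = -1/3*325 = -325/3 ≈ -108.33)
(-444/(-139) - 419/x)**2 = (-444/(-139) - 419/(-325/3))**2 = (-444*(-1/139) - 419*(-3/325))**2 = (444/139 + 1257/325)**2 = (319023/45175)**2 = 101775674529/2040780625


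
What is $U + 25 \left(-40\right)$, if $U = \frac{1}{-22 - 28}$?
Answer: $- \frac{50001}{50} \approx -1000.0$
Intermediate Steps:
$U = - \frac{1}{50}$ ($U = \frac{1}{-50} = - \frac{1}{50} \approx -0.02$)
$U + 25 \left(-40\right) = - \frac{1}{50} + 25 \left(-40\right) = - \frac{1}{50} - 1000 = - \frac{50001}{50}$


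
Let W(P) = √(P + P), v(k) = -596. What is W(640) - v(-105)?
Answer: 596 + 16*√5 ≈ 631.78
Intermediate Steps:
W(P) = √2*√P (W(P) = √(2*P) = √2*√P)
W(640) - v(-105) = √2*√640 - 1*(-596) = √2*(8*√10) + 596 = 16*√5 + 596 = 596 + 16*√5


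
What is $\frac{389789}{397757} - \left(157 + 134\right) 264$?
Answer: $- \frac{30556893979}{397757} \approx -76823.0$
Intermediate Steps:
$\frac{389789}{397757} - \left(157 + 134\right) 264 = 389789 \cdot \frac{1}{397757} - 291 \cdot 264 = \frac{389789}{397757} - 76824 = - \frac{30556893979}{397757}$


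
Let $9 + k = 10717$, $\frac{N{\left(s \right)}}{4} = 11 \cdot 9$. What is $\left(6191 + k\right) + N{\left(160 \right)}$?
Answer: $17295$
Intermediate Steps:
$N{\left(s \right)} = 396$ ($N{\left(s \right)} = 4 \cdot 11 \cdot 9 = 4 \cdot 99 = 396$)
$k = 10708$ ($k = -9 + 10717 = 10708$)
$\left(6191 + k\right) + N{\left(160 \right)} = \left(6191 + 10708\right) + 396 = 16899 + 396 = 17295$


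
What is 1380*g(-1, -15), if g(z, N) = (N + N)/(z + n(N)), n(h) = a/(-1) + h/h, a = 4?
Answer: 10350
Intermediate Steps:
n(h) = -3 (n(h) = 4/(-1) + h/h = 4*(-1) + 1 = -4 + 1 = -3)
g(z, N) = 2*N/(-3 + z) (g(z, N) = (N + N)/(z - 3) = (2*N)/(-3 + z) = 2*N/(-3 + z))
1380*g(-1, -15) = 1380*(2*(-15)/(-3 - 1)) = 1380*(2*(-15)/(-4)) = 1380*(2*(-15)*(-¼)) = 1380*(15/2) = 10350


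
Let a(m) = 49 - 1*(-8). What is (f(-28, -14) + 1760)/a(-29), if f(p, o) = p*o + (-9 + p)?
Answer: 705/19 ≈ 37.105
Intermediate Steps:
a(m) = 57 (a(m) = 49 + 8 = 57)
f(p, o) = -9 + p + o*p (f(p, o) = o*p + (-9 + p) = -9 + p + o*p)
(f(-28, -14) + 1760)/a(-29) = ((-9 - 28 - 14*(-28)) + 1760)/57 = ((-9 - 28 + 392) + 1760)*(1/57) = (355 + 1760)*(1/57) = 2115*(1/57) = 705/19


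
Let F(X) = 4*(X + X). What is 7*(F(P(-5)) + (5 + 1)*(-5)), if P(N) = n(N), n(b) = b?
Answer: -490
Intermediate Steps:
P(N) = N
F(X) = 8*X (F(X) = 4*(2*X) = 8*X)
7*(F(P(-5)) + (5 + 1)*(-5)) = 7*(8*(-5) + (5 + 1)*(-5)) = 7*(-40 + 6*(-5)) = 7*(-40 - 30) = 7*(-70) = -490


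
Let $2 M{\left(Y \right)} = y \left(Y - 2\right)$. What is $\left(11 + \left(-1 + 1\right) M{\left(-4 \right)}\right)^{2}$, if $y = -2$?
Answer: $121$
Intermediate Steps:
$M{\left(Y \right)} = 2 - Y$ ($M{\left(Y \right)} = \frac{\left(-2\right) \left(Y - 2\right)}{2} = \frac{\left(-2\right) \left(-2 + Y\right)}{2} = \frac{4 - 2 Y}{2} = 2 - Y$)
$\left(11 + \left(-1 + 1\right) M{\left(-4 \right)}\right)^{2} = \left(11 + \left(-1 + 1\right) \left(2 - -4\right)\right)^{2} = \left(11 + 0 \left(2 + 4\right)\right)^{2} = \left(11 + 0 \cdot 6\right)^{2} = \left(11 + 0\right)^{2} = 11^{2} = 121$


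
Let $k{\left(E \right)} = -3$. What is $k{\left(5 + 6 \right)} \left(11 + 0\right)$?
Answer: $-33$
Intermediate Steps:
$k{\left(5 + 6 \right)} \left(11 + 0\right) = - 3 \left(11 + 0\right) = \left(-3\right) 11 = -33$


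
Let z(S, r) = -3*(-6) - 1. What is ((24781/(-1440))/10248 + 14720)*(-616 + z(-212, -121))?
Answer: -130117644189781/14757120 ≈ -8.8173e+6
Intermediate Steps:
z(S, r) = 17 (z(S, r) = 18 - 1 = 17)
((24781/(-1440))/10248 + 14720)*(-616 + z(-212, -121)) = ((24781/(-1440))/10248 + 14720)*(-616 + 17) = ((24781*(-1/1440))*(1/10248) + 14720)*(-599) = (-24781/1440*1/10248 + 14720)*(-599) = (-24781/14757120 + 14720)*(-599) = (217224781619/14757120)*(-599) = -130117644189781/14757120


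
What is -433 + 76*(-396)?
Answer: -30529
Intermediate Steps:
-433 + 76*(-396) = -433 - 30096 = -30529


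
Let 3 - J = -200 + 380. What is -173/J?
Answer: 173/177 ≈ 0.97740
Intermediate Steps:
J = -177 (J = 3 - (-200 + 380) = 3 - 1*180 = 3 - 180 = -177)
-173/J = -173/(-177) = -173*(-1/177) = 173/177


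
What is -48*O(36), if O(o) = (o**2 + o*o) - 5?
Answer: -124176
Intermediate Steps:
O(o) = -5 + 2*o**2 (O(o) = (o**2 + o**2) - 5 = 2*o**2 - 5 = -5 + 2*o**2)
-48*O(36) = -48*(-5 + 2*36**2) = -48*(-5 + 2*1296) = -48*(-5 + 2592) = -48*2587 = -124176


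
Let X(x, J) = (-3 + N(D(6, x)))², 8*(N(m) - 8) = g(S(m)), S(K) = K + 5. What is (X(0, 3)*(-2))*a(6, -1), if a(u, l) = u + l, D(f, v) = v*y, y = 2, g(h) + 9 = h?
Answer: -405/2 ≈ -202.50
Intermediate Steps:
S(K) = 5 + K
g(h) = -9 + h
D(f, v) = 2*v (D(f, v) = v*2 = 2*v)
N(m) = 15/2 + m/8 (N(m) = 8 + (-9 + (5 + m))/8 = 8 + (-4 + m)/8 = 8 + (-½ + m/8) = 15/2 + m/8)
X(x, J) = (9/2 + x/4)² (X(x, J) = (-3 + (15/2 + (2*x)/8))² = (-3 + (15/2 + x/4))² = (9/2 + x/4)²)
a(u, l) = l + u
(X(0, 3)*(-2))*a(6, -1) = (((18 + 0)²/16)*(-2))*(-1 + 6) = (((1/16)*18²)*(-2))*5 = (((1/16)*324)*(-2))*5 = ((81/4)*(-2))*5 = -81/2*5 = -405/2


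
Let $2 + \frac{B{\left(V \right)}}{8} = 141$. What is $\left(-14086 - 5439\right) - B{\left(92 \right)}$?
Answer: $-20637$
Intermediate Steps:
$B{\left(V \right)} = 1112$ ($B{\left(V \right)} = -16 + 8 \cdot 141 = -16 + 1128 = 1112$)
$\left(-14086 - 5439\right) - B{\left(92 \right)} = \left(-14086 - 5439\right) - 1112 = -19525 - 1112 = -20637$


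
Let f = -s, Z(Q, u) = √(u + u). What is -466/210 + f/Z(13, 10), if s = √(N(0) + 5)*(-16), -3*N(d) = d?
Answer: 607/105 ≈ 5.7810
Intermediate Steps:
N(d) = -d/3
Z(Q, u) = √2*√u (Z(Q, u) = √(2*u) = √2*√u)
s = -16*√5 (s = √(-⅓*0 + 5)*(-16) = √(0 + 5)*(-16) = √5*(-16) = -16*√5 ≈ -35.777)
f = 16*√5 (f = -(-16)*√5 = 16*√5 ≈ 35.777)
-466/210 + f/Z(13, 10) = -466/210 + (16*√5)/((√2*√10)) = -466*1/210 + (16*√5)/((2*√5)) = -233/105 + (16*√5)*(√5/10) = -233/105 + 8 = 607/105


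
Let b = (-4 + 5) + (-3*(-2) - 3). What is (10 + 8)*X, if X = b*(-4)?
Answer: -288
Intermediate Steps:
b = 4 (b = 1 + (6 - 3) = 1 + 3 = 4)
X = -16 (X = 4*(-4) = -16)
(10 + 8)*X = (10 + 8)*(-16) = 18*(-16) = -288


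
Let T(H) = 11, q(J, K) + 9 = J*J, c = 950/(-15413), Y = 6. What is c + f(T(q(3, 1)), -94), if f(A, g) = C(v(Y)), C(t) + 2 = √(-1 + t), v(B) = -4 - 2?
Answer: -31776/15413 + I*√7 ≈ -2.0616 + 2.6458*I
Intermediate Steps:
c = -950/15413 (c = 950*(-1/15413) = -950/15413 ≈ -0.061636)
v(B) = -6
q(J, K) = -9 + J² (q(J, K) = -9 + J*J = -9 + J²)
C(t) = -2 + √(-1 + t)
f(A, g) = -2 + I*√7 (f(A, g) = -2 + √(-1 - 6) = -2 + √(-7) = -2 + I*√7)
c + f(T(q(3, 1)), -94) = -950/15413 + (-2 + I*√7) = -31776/15413 + I*√7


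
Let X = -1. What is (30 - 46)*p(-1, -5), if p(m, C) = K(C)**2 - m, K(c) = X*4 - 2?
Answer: -592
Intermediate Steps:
K(c) = -6 (K(c) = -1*4 - 2 = -4 - 2 = -6)
p(m, C) = 36 - m (p(m, C) = (-6)**2 - m = 36 - m)
(30 - 46)*p(-1, -5) = (30 - 46)*(36 - 1*(-1)) = -16*(36 + 1) = -16*37 = -592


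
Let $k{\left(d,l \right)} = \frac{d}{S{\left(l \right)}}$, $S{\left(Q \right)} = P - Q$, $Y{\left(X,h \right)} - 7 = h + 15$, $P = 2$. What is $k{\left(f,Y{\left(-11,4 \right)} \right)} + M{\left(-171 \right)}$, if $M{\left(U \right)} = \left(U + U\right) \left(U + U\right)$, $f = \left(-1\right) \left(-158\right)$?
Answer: $\frac{1403489}{12} \approx 1.1696 \cdot 10^{5}$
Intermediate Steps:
$Y{\left(X,h \right)} = 22 + h$ ($Y{\left(X,h \right)} = 7 + \left(h + 15\right) = 7 + \left(15 + h\right) = 22 + h$)
$f = 158$
$M{\left(U \right)} = 4 U^{2}$ ($M{\left(U \right)} = 2 U 2 U = 4 U^{2}$)
$S{\left(Q \right)} = 2 - Q$
$k{\left(d,l \right)} = \frac{d}{2 - l}$
$k{\left(f,Y{\left(-11,4 \right)} \right)} + M{\left(-171 \right)} = \left(-1\right) 158 \frac{1}{-2 + \left(22 + 4\right)} + 4 \left(-171\right)^{2} = \left(-1\right) 158 \frac{1}{-2 + 26} + 4 \cdot 29241 = \left(-1\right) 158 \cdot \frac{1}{24} + 116964 = - \frac{79}{12} + 116964 = \frac{1403489}{12}$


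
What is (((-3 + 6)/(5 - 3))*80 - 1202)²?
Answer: 1170724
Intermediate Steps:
(((-3 + 6)/(5 - 3))*80 - 1202)² = ((3/2)*80 - 1202)² = (120 - 1202)² = (-1082)² = 1170724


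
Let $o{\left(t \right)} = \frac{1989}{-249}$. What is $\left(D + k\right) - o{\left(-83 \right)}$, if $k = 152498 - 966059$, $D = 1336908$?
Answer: $\frac{43438464}{83} \approx 5.2336 \cdot 10^{5}$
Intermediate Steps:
$o{\left(t \right)} = - \frac{663}{83}$ ($o{\left(t \right)} = 1989 \left(- \frac{1}{249}\right) = - \frac{663}{83}$)
$k = -813561$ ($k = 152498 - 966059 = -813561$)
$\left(D + k\right) - o{\left(-83 \right)} = \left(1336908 - 813561\right) - - \frac{663}{83} = 523347 + \frac{663}{83} = \frac{43438464}{83}$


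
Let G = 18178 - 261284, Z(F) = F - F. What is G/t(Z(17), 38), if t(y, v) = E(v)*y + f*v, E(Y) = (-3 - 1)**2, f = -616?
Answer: 121553/11704 ≈ 10.386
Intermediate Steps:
Z(F) = 0
E(Y) = 16 (E(Y) = (-4)**2 = 16)
G = -243106
t(y, v) = -616*v + 16*y (t(y, v) = 16*y - 616*v = -616*v + 16*y)
G/t(Z(17), 38) = -243106/(-616*38 + 16*0) = -243106/(-23408 + 0) = -243106/(-23408) = -243106*(-1/23408) = 121553/11704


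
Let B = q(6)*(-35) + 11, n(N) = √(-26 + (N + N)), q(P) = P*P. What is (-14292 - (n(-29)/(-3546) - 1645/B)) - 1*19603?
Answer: -42336500/1249 + I*√21/1773 ≈ -33896.0 + 0.0025846*I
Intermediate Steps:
q(P) = P²
n(N) = √(-26 + 2*N)
B = -1249 (B = 6²*(-35) + 11 = 36*(-35) + 11 = -1260 + 11 = -1249)
(-14292 - (n(-29)/(-3546) - 1645/B)) - 1*19603 = (-14292 - (√(-26 + 2*(-29))/(-3546) - 1645/(-1249))) - 1*19603 = (-14292 - (√(-26 - 58)*(-1/3546) - 1645*(-1/1249))) - 19603 = (-14292 - (√(-84)*(-1/3546) + 1645/1249)) - 19603 = (-14292 - ((2*I*√21)*(-1/3546) + 1645/1249)) - 19603 = (-14292 - (-I*√21/1773 + 1645/1249)) - 19603 = (-14292 - (1645/1249 - I*√21/1773)) - 19603 = (-14292 + (-1645/1249 + I*√21/1773)) - 19603 = (-17852353/1249 + I*√21/1773) - 19603 = -42336500/1249 + I*√21/1773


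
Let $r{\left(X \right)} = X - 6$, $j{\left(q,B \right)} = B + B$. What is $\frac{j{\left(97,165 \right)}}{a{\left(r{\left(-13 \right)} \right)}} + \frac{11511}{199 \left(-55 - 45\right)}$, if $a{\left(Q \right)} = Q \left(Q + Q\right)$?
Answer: $- \frac{871971}{7183900} \approx -0.12138$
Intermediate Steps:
$j{\left(q,B \right)} = 2 B$
$r{\left(X \right)} = -6 + X$ ($r{\left(X \right)} = X - 6 = -6 + X$)
$a{\left(Q \right)} = 2 Q^{2}$ ($a{\left(Q \right)} = Q 2 Q = 2 Q^{2}$)
$\frac{j{\left(97,165 \right)}}{a{\left(r{\left(-13 \right)} \right)}} + \frac{11511}{199 \left(-55 - 45\right)} = \frac{2 \cdot 165}{2 \left(-6 - 13\right)^{2}} + \frac{11511}{199 \left(-55 - 45\right)} = \frac{330}{2 \left(-19\right)^{2}} + \frac{11511}{199 \left(-55 - 45\right)} = \frac{330}{2 \cdot 361} + \frac{11511}{199 \left(-100\right)} = \frac{330}{722} + \frac{11511}{-19900} = 330 \cdot \frac{1}{722} + 11511 \left(- \frac{1}{19900}\right) = \frac{165}{361} - \frac{11511}{19900} = - \frac{871971}{7183900}$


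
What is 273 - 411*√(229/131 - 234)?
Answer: 273 - 2055*I*√159427/131 ≈ 273.0 - 6263.6*I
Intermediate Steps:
273 - 411*√(229/131 - 234) = 273 - 2055*I*√159427/131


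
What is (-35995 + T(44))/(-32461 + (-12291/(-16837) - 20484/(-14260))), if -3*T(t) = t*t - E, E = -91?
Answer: 6603349836860/5844917821539 ≈ 1.1298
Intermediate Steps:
T(t) = -91/3 - t²/3 (T(t) = -(t*t - 1*(-91))/3 = -(t² + 91)/3 = -(91 + t²)/3 = -91/3 - t²/3)
(-35995 + T(44))/(-32461 + (-12291/(-16837) - 20484/(-14260))) = (-35995 + (-91/3 - ⅓*44²))/(-32461 + (-12291/(-16837) - 20484/(-14260))) = (-35995 + (-91/3 - ⅓*1936))/(-32461 + (-12291*(-1/16837) - 20484*(-1/14260))) = (-35995 + (-91/3 - 1936/3))/(-32461 + (12291/16837 + 5121/3565)) = (-35995 - 2027/3)/(-32461 + 130039692/60023905) = -110012/(3*(-1948305940513/60023905)) = -110012/3*(-60023905/1948305940513) = 6603349836860/5844917821539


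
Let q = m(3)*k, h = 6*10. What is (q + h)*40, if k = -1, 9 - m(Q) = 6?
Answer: 2280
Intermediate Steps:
m(Q) = 3 (m(Q) = 9 - 1*6 = 9 - 6 = 3)
h = 60
q = -3 (q = 3*(-1) = -3)
(q + h)*40 = (-3 + 60)*40 = 57*40 = 2280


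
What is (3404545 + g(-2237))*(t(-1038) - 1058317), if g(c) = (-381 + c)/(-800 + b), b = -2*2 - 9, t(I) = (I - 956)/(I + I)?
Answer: -3040624335098983447/843894 ≈ -3.6031e+12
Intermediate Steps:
t(I) = (-956 + I)/(2*I) (t(I) = (-956 + I)/((2*I)) = (-956 + I)*(1/(2*I)) = (-956 + I)/(2*I))
b = -13 (b = -4 - 9 = -13)
g(c) = 127/271 - c/813 (g(c) = (-381 + c)/(-800 - 13) = (-381 + c)/(-813) = (-381 + c)*(-1/813) = 127/271 - c/813)
(3404545 + g(-2237))*(t(-1038) - 1058317) = (3404545 + (127/271 - 1/813*(-2237)))*((½)*(-956 - 1038)/(-1038) - 1058317) = (3404545 + (127/271 + 2237/813))*((½)*(-1/1038)*(-1994) - 1058317) = (3404545 + 2618/813)*(997/1038 - 1058317) = (2767897703/813)*(-1098532049/1038) = -3040624335098983447/843894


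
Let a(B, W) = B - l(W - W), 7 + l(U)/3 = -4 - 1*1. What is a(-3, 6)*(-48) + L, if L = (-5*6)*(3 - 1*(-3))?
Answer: -1764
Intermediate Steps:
l(U) = -36 (l(U) = -21 + 3*(-4 - 1*1) = -21 + 3*(-4 - 1) = -21 + 3*(-5) = -21 - 15 = -36)
a(B, W) = 36 + B (a(B, W) = B - 1*(-36) = B + 36 = 36 + B)
L = -180 (L = -30*(3 + 3) = -30*6 = -180)
a(-3, 6)*(-48) + L = (36 - 3)*(-48) - 180 = 33*(-48) - 180 = -1584 - 180 = -1764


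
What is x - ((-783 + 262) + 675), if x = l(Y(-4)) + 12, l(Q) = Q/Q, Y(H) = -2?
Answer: -141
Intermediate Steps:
l(Q) = 1
x = 13 (x = 1 + 12 = 13)
x - ((-783 + 262) + 675) = 13 - ((-783 + 262) + 675) = 13 - (-521 + 675) = 13 - 1*154 = 13 - 154 = -141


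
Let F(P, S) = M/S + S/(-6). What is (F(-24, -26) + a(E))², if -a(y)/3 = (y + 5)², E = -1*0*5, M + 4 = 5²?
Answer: 31080625/6084 ≈ 5108.6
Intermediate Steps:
M = 21 (M = -4 + 5² = -4 + 25 = 21)
F(P, S) = 21/S - S/6 (F(P, S) = 21/S + S/(-6) = 21/S + S*(-⅙) = 21/S - S/6)
E = 0 (E = 0*5 = 0)
a(y) = -3*(5 + y)² (a(y) = -3*(y + 5)² = -3*(5 + y)²)
(F(-24, -26) + a(E))² = ((21/(-26) - ⅙*(-26)) - 3*(5 + 0)²)² = ((21*(-1/26) + 13/3) - 3*5²)² = ((-21/26 + 13/3) - 3*25)² = (275/78 - 75)² = (-5575/78)² = 31080625/6084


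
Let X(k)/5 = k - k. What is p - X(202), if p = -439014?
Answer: -439014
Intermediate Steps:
X(k) = 0 (X(k) = 5*(k - k) = 5*0 = 0)
p - X(202) = -439014 - 1*0 = -439014 + 0 = -439014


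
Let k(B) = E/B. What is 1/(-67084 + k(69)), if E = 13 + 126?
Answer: -69/4628657 ≈ -1.4907e-5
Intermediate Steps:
E = 139
k(B) = 139/B
1/(-67084 + k(69)) = 1/(-67084 + 139/69) = 1/(-4628657/69) = -69/4628657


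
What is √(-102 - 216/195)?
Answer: I*√435630/65 ≈ 10.154*I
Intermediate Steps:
√(-102 - 216/195) = √(-102 - 216*1/195) = √(-102 - 72/65) = √(-6702/65) = I*√435630/65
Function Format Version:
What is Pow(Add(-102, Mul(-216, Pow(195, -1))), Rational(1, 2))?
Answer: Mul(Rational(1, 65), I, Pow(435630, Rational(1, 2))) ≈ Mul(10.154, I)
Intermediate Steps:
Pow(Add(-102, Mul(-216, Pow(195, -1))), Rational(1, 2)) = Pow(Add(-102, Mul(-216, Rational(1, 195))), Rational(1, 2)) = Pow(Add(-102, Rational(-72, 65)), Rational(1, 2)) = Pow(Rational(-6702, 65), Rational(1, 2)) = Mul(Rational(1, 65), I, Pow(435630, Rational(1, 2)))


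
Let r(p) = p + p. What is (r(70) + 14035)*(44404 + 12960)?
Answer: 813134700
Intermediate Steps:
r(p) = 2*p
(r(70) + 14035)*(44404 + 12960) = (2*70 + 14035)*(44404 + 12960) = (140 + 14035)*57364 = 14175*57364 = 813134700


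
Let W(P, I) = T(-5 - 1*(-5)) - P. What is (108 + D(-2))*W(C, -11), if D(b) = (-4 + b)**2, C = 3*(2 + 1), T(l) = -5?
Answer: -2016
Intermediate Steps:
C = 9 (C = 3*3 = 9)
W(P, I) = -5 - P
(108 + D(-2))*W(C, -11) = (108 + (-4 - 2)**2)*(-5 - 1*9) = (108 + (-6)**2)*(-5 - 9) = (108 + 36)*(-14) = 144*(-14) = -2016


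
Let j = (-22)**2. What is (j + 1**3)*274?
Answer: 132890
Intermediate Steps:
j = 484
(j + 1**3)*274 = (484 + 1**3)*274 = (484 + 1)*274 = 485*274 = 132890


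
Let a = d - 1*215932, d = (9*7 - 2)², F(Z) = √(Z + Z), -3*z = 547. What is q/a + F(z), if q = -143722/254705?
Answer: 143722/54051202755 + I*√3282/3 ≈ 2.659e-6 + 19.096*I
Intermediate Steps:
z = -547/3 (z = -⅓*547 = -547/3 ≈ -182.33)
F(Z) = √2*√Z (F(Z) = √(2*Z) = √2*√Z)
q = -143722/254705 (q = -143722*1/254705 = -143722/254705 ≈ -0.56427)
d = 3721 (d = (63 - 2)² = 61² = 3721)
a = -212211 (a = 3721 - 1*215932 = 3721 - 215932 = -212211)
q/a + F(z) = -143722/254705/(-212211) + √2*√(-547/3) = -143722/254705*(-1/212211) + √2*(I*√1641/3) = 143722/54051202755 + I*√3282/3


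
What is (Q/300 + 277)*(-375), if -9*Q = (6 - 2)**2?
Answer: -934855/9 ≈ -1.0387e+5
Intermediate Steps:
Q = -16/9 (Q = -(6 - 2)**2/9 = -1/9*4**2 = -1/9*16 = -16/9 ≈ -1.7778)
(Q/300 + 277)*(-375) = (-16/9/300 + 277)*(-375) = (-16/9*1/300 + 277)*(-375) = (-4/675 + 277)*(-375) = (186971/675)*(-375) = -934855/9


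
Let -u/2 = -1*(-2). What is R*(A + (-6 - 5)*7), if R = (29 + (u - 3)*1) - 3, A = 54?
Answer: -437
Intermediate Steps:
u = -4 (u = -(-2)*(-2) = -2*2 = -4)
R = 19 (R = (29 + (-4 - 3)*1) - 3 = (29 - 7*1) - 3 = (29 - 7) - 3 = 22 - 3 = 19)
R*(A + (-6 - 5)*7) = 19*(54 + (-6 - 5)*7) = 19*(54 - 11*7) = 19*(54 - 77) = 19*(-23) = -437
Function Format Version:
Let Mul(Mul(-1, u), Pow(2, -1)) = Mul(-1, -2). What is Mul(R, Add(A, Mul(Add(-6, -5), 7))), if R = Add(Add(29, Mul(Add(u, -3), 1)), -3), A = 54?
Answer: -437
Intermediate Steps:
u = -4 (u = Mul(-2, Mul(-1, -2)) = Mul(-2, 2) = -4)
R = 19 (R = Add(Add(29, Mul(Add(-4, -3), 1)), -3) = Add(Add(29, Mul(-7, 1)), -3) = Add(Add(29, -7), -3) = Add(22, -3) = 19)
Mul(R, Add(A, Mul(Add(-6, -5), 7))) = Mul(19, Add(54, Mul(Add(-6, -5), 7))) = Mul(19, Add(54, Mul(-11, 7))) = Mul(19, Add(54, -77)) = Mul(19, -23) = -437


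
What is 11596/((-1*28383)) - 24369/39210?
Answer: -382114829/370965810 ≈ -1.0301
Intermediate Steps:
11596/((-1*28383)) - 24369/39210 = 11596/(-28383) - 24369*1/39210 = 11596*(-1/28383) - 8123/13070 = -11596/28383 - 8123/13070 = -382114829/370965810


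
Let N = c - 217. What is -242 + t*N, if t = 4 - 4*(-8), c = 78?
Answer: -5246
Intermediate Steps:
N = -139 (N = 78 - 217 = -139)
t = 36 (t = 4 + 32 = 36)
-242 + t*N = -242 + 36*(-139) = -242 - 5004 = -5246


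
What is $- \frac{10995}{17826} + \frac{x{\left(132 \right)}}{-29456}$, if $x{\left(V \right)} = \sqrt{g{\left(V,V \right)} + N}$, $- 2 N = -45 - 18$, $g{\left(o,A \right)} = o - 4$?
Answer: $- \frac{3665}{5942} - \frac{\sqrt{638}}{58912} \approx -0.61722$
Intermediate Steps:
$g{\left(o,A \right)} = -4 + o$ ($g{\left(o,A \right)} = o - 4 = -4 + o$)
$N = \frac{63}{2}$ ($N = - \frac{-45 - 18}{2} = \left(- \frac{1}{2}\right) \left(-63\right) = \frac{63}{2} \approx 31.5$)
$x{\left(V \right)} = \sqrt{\frac{55}{2} + V}$ ($x{\left(V \right)} = \sqrt{\left(-4 + V\right) + \frac{63}{2}} = \sqrt{\frac{55}{2} + V}$)
$- \frac{10995}{17826} + \frac{x{\left(132 \right)}}{-29456} = - \frac{10995}{17826} + \frac{\frac{1}{2} \sqrt{110 + 4 \cdot 132}}{-29456} = \left(-10995\right) \frac{1}{17826} + \frac{\sqrt{110 + 528}}{2} \left(- \frac{1}{29456}\right) = - \frac{3665}{5942} + \frac{\sqrt{638}}{2} \left(- \frac{1}{29456}\right) = - \frac{3665}{5942} - \frac{\sqrt{638}}{58912}$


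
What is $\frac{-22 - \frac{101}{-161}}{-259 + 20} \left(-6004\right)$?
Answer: $- \frac{20659764}{38479} \approx -536.91$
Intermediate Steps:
$\frac{-22 - \frac{101}{-161}}{-259 + 20} \left(-6004\right) = \frac{-22 - - \frac{101}{161}}{-239} \left(-6004\right) = \left(-22 + \frac{101}{161}\right) \left(- \frac{1}{239}\right) \left(-6004\right) = \left(- \frac{3441}{161}\right) \left(- \frac{1}{239}\right) \left(-6004\right) = \frac{3441}{38479} \left(-6004\right) = - \frac{20659764}{38479}$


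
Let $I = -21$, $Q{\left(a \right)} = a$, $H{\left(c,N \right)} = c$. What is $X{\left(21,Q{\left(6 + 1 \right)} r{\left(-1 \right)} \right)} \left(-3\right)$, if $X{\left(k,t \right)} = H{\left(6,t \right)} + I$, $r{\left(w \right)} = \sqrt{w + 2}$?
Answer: $45$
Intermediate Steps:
$r{\left(w \right)} = \sqrt{2 + w}$
$X{\left(k,t \right)} = -15$ ($X{\left(k,t \right)} = 6 - 21 = -15$)
$X{\left(21,Q{\left(6 + 1 \right)} r{\left(-1 \right)} \right)} \left(-3\right) = \left(-15\right) \left(-3\right) = 45$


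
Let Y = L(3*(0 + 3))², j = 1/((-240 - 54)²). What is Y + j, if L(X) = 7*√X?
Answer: 38118277/86436 ≈ 441.00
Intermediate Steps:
j = 1/86436 (j = 1/((-294)²) = 1/86436 ≈ 1.1569e-5)
Y = 441 (Y = (7*√(3*(0 + 3)))² = (7*√(3*3))² = (7*√9)² = (7*3)² = 21² = 441)
Y + j = 441 + 1/86436 = 38118277/86436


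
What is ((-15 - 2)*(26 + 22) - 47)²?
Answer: 744769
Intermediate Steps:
((-15 - 2)*(26 + 22) - 47)² = (-17*48 - 47)² = (-816 - 47)² = (-863)² = 744769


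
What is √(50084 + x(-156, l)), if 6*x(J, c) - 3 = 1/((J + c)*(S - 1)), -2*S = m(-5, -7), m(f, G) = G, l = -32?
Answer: √99572993745/1410 ≈ 223.80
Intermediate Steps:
S = 7/2 (S = -½*(-7) = 7/2 ≈ 3.5000)
x(J, c) = ½ + 1/(6*(5*J/2 + 5*c/2)) (x(J, c) = ½ + 1/(6*(((J + c)*(7/2 - 1)))) = ½ + 1/(6*(((J + c)*(5/2)))) = ½ + 1/(6*(5*J/2 + 5*c/2)))
√(50084 + x(-156, l)) = √(50084 + (1/15 + (½)*(-156) + (½)*(-32))/(-156 - 32)) = √(50084 + (1/15 - 78 - 16)/(-188)) = √(50084 - 1/188*(-1409/15)) = √(50084 + 1409/2820) = √(141238289/2820) = √99572993745/1410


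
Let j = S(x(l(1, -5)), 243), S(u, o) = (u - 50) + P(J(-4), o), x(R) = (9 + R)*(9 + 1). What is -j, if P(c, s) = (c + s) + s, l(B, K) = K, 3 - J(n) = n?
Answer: -483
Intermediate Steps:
J(n) = 3 - n
x(R) = 90 + 10*R (x(R) = (9 + R)*10 = 90 + 10*R)
P(c, s) = c + 2*s
S(u, o) = -43 + u + 2*o (S(u, o) = (u - 50) + ((3 - 1*(-4)) + 2*o) = (-50 + u) + ((3 + 4) + 2*o) = (-50 + u) + (7 + 2*o) = -43 + u + 2*o)
j = 483 (j = -43 + (90 + 10*(-5)) + 2*243 = -43 + (90 - 50) + 486 = -43 + 40 + 486 = 483)
-j = -1*483 = -483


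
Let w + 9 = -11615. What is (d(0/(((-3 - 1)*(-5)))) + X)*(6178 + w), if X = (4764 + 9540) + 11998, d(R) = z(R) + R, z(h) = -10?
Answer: -143186232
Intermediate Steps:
w = -11624 (w = -9 - 11615 = -11624)
d(R) = -10 + R
X = 26302 (X = 14304 + 11998 = 26302)
(d(0/(((-3 - 1)*(-5)))) + X)*(6178 + w) = ((-10 + 0/(((-3 - 1)*(-5)))) + 26302)*(6178 - 11624) = ((-10 + 0/((-4*(-5)))) + 26302)*(-5446) = ((-10 + 0/20) + 26302)*(-5446) = ((-10 + 0*(1/20)) + 26302)*(-5446) = ((-10 + 0) + 26302)*(-5446) = (-10 + 26302)*(-5446) = 26292*(-5446) = -143186232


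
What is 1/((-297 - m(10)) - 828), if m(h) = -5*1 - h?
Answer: -1/1110 ≈ -0.00090090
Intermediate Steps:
m(h) = -5 - h
1/((-297 - m(10)) - 828) = 1/((-297 - (-5 - 1*10)) - 828) = 1/((-297 - (-5 - 10)) - 828) = 1/((-297 - 1*(-15)) - 828) = 1/((-297 + 15) - 828) = 1/(-282 - 828) = 1/(-1110) = -1/1110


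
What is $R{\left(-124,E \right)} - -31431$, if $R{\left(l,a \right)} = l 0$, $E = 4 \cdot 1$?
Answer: $31431$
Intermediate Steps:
$E = 4$
$R{\left(l,a \right)} = 0$
$R{\left(-124,E \right)} - -31431 = 0 - -31431 = 0 + 31431 = 31431$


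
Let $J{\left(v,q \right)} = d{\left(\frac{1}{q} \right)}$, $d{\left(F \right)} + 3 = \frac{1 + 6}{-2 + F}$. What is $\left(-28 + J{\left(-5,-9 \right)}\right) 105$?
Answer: $- \frac{68460}{19} \approx -3603.2$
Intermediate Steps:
$d{\left(F \right)} = -3 + \frac{7}{-2 + F}$ ($d{\left(F \right)} = -3 + \frac{1 + 6}{-2 + F} = -3 + \frac{7}{-2 + F}$)
$J{\left(v,q \right)} = \frac{13 - \frac{3}{q}}{-2 + \frac{1}{q}}$
$\left(-28 + J{\left(-5,-9 \right)}\right) 105 = \left(-28 + \frac{3 - -117}{-1 + 2 \left(-9\right)}\right) 105 = \left(-28 + \frac{3 + 117}{-1 - 18}\right) 105 = \left(-28 + \frac{1}{-19} \cdot 120\right) 105 = \left(-28 - \frac{120}{19}\right) 105 = \left(- \frac{652}{19}\right) 105 = - \frac{68460}{19}$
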